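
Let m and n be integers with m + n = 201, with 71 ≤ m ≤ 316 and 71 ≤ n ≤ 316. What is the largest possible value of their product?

10100

For a fixed sum, the product mn is largest when m and n are as close as possible.
Taking m = 100 and n = 101 (both in [71, 316]) gives mn = 10100.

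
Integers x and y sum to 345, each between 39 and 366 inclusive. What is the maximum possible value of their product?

29756

With x + y fixed, xy peaks when the two are closest together.
Taking x = 172 and y = 173 (both in [39, 366]) gives xy = 29756.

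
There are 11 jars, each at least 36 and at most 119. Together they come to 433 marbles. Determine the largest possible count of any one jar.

73

Maximizing one value means minimizing the remaining 10.
The other 10 contribute at least 10 × 36 = 360, leaving at most 433 − 360 = 73.
Since 73 ≤ 119, this is achievable: one at 73 and 10 at 36.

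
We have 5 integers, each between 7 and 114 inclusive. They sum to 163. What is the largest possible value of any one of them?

Maximizing one value means minimizing the remaining 4.
The other 4 contribute at least 4 × 7 = 28, leaving at most 163 − 28 = 135.
But each integer is capped at 114, so the maximum is 114.
Achievable: one at 114 and the other 4 totalling 49, which fits since 4 × 7 ≤ 49 ≤ 4 × 114.

114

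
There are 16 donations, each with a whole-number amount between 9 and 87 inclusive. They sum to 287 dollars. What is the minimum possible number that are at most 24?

8

Each value above 24 is at least 25, contributing at least 25 − 9 = 16 above the floor 9.
The sum exceeds the floor total 144 by 143, so at most ⌊143/16⌋ = 8 exceed 24, and at least 8 are ≤ 24.
Exactly 8 works: 8 values at 9 and 8 at 25 total 272; raise one of the low values by 15 (still ≤ 24) to hit 287.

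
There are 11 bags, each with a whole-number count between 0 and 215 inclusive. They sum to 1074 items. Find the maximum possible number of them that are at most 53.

Each value at 53 or below falls at least 215 − 53 = 162 short of the ceiling 215.
The ceiling total is 11 × 215 = 2365, and we need 1074, so at most ⌊(2365 − 1074)/162⌋ = 7 can be that low.
k = 7 is achieved by 7 values at 53 and 4 at 215, total 1231; lower one of the 215's by 157 (still > 53) to reach 1074.

7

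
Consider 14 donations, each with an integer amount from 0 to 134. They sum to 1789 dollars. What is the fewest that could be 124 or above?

Each value short of 124 is at most 123, costing at least 134 − 123 = 11 against the maximum total of 1876.
We can afford to lose at most 1876 − 1789 = 87, so at most ⌊87/11⌋ = 7 fall short, and at least 7 are ≥ 124.
Exactly 7 works: 7 values at 134 and 7 at 123 total 1799; lower one of the high values by 10 (still ≥ 124) to hit 1789.

7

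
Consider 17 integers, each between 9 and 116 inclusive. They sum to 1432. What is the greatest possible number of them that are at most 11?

Each value at 11 or below falls at least 116 − 11 = 105 short of the ceiling 116.
The ceiling total is 17 × 116 = 1972, and we need 1432, so at most ⌊(1972 − 1432)/105⌋ = 5 can be that low.
k = 5 is achieved by 5 values at 11 and 12 at 116, total 1447; lower one of the 116's by 15 (still > 11) to reach 1432.

5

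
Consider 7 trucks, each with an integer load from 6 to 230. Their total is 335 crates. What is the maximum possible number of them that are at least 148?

2

Suppose k of them are at least 148. Those contribute at least 148 each and the other 7 − k at least 6 each.
So the total is at least 148k + 6(7 − k) = 42 + 142k. This must be ≤ 335, giving k ≤ 2.
k = 2 is achieved by 2 values at 148 and 5 at 6, total 326; add 9 to one value (staying below 148) to reach 335.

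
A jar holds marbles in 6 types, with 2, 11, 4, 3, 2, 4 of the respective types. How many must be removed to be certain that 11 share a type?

In the worst case you take as many as possible of each type without reaching 11: 2 + 10 + 4 + 3 + 2 + 4 = 25.
The next one must give 11 of some type, so 25 + 1 = 26.

26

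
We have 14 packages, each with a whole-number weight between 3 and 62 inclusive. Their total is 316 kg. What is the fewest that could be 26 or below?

3

If only k of them are at most 26, the other 14 − k are at least 27, so the total is at least (14 − k)·27 + k·3.
This is ≤ 316, so (14 − k)·27 + 3k ≤ 316, which gives k ≥ 3.
Exactly 3 works: 3 values at 3 and 11 at 27 total 306; raise one of the low values by 10 (still ≤ 26) to hit 316.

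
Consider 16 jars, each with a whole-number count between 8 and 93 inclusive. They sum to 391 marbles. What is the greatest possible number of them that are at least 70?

If k of the values are ≥ 70, the total is ≥ 70k + 8(16 − k).
Setting 70k + 8(16 − k) ≤ 391 gives 62k ≤ 263, so k ≤ 4.
k = 4 is achieved by 4 values at 70 and 12 at 8, total 376; add 15 to one value (staying below 70) to reach 391.

4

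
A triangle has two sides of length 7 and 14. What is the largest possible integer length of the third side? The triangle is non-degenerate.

20

The third side must be less than 7 + 14 = 21.
The largest integer below 21 is 20.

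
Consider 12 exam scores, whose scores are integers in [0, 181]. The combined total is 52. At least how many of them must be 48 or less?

11

Let j be the number exceeding 48. Then the total is ≥ 49·j + 0·(12 − j) = 0 + 49j.
So 49j ≤ 52 and j ≤ 1; hence at least 12 − 1 = 11 are ≤ 48.
Exactly 11 works: 11 values at 0 and 1 at 49 total 49; raise one of the low values by 3 (still ≤ 48) to hit 52.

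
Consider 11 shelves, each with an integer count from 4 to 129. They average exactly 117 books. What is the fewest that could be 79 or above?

9

The total is 11 × 117 = 1287.
If only k of them are at least 79, the other 11 − k are at most 78, so the total is at most k·129 + (11 − k)·78.
This must reach 1287, so k·129 + (11 − k)·78 ≥ 1287, giving k ≥ 9.
Exactly 9 works: 9 values at 129 and 2 at 78 total 1317; lower one of the high values by 30 (still ≥ 79) to hit 1287.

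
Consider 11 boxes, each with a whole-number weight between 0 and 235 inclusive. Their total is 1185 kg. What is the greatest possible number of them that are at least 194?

6

If k of the values are ≥ 194, the total is ≥ 194k + 0(11 − k).
Setting 194k + 0(11 − k) ≤ 1185 gives 194k ≤ 1185, so k ≤ 6.
k = 6 is achieved by 6 values at 194 and 5 at 0, total 1164; add 21 to one value (staying below 194) to reach 1185.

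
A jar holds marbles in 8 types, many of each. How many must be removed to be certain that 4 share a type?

You could draw 3 of every type without reaching 4 of any — 24 in all.
One more forces 4 of some type, so 24 + 1 = 25.

25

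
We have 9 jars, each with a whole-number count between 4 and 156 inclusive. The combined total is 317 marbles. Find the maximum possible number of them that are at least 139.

Suppose k of them are at least 139. Those contribute at least 139 each and the other 9 − k at least 4 each.
So the total is at least 139k + 4(9 − k) = 36 + 135k. This must be ≤ 317, giving k ≤ 2.
k = 2 is achieved by 2 values at 139 and 7 at 4, total 306; add 11 to one value (staying below 139) to reach 317.

2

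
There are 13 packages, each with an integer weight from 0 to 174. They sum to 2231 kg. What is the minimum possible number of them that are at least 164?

If only k of them are at least 164, the other 13 − k are at most 163, so the total is at most k·174 + (13 − k)·163.
This must reach 2231, so k·174 + (13 − k)·163 ≥ 2231, giving k ≥ 11.
Exactly 11 works: 11 values at 174 and 2 at 163 total 2240; lower one of the high values by 9 (still ≥ 164) to hit 2231.

11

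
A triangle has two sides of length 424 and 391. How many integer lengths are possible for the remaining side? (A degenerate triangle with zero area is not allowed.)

The triangle inequality gives |424 − 391| < c < 424 + 391, i.e. 33 < c < 815.
So c can be any integer from 34 to 814: 781 values.

781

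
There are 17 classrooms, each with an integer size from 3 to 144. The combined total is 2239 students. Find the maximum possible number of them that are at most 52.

Each value at 52 or below falls at least 144 − 52 = 92 short of the ceiling 144.
The ceiling total is 17 × 144 = 2448, and we need 2239, so at most ⌊(2448 − 2239)/92⌋ = 2 can be that low.
k = 2 is achieved by 2 values at 52 and 15 at 144, total 2264; lower one of the 144's by 25 (still > 52) to reach 2239.

2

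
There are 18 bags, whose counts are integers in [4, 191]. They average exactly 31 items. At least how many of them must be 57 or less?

The total is 18 × 31 = 558.
If only k of them are at most 57, the other 18 − k are at least 58, so the total is at least (18 − k)·58 + k·4.
This is ≤ 558, so (18 − k)·58 + 4k ≤ 558, which gives k ≥ 9.
Exactly 9 works: 9 values at 4 and 9 at 58 total 558.

9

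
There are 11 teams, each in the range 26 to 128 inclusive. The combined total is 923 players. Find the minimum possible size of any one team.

26

To make one team as small as possible, make the other 10 as large as possible.
The other 10 can take up 10 × 128 = 1280 ≥ 923 − 26, so one team can sit at its floor of 26.
Achievable: one at 26 and the other 10 totalling 897, which fits since 10 × 26 ≤ 897 ≤ 10 × 128.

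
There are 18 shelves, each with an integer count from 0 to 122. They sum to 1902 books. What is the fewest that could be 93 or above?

Each value short of 93 is at most 92, costing at least 122 − 92 = 30 against the maximum total of 2196.
We can afford to lose at most 2196 − 1902 = 294, so at most ⌊294/30⌋ = 9 fall short, and at least 9 are ≥ 93.
Exactly 9 works: 9 values at 122 and 9 at 92 total 1926; lower one of the high values by 24 (still ≥ 93) to hit 1902.

9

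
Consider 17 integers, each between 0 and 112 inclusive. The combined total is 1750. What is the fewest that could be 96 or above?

8

If only k of them are at least 96, the other 17 − k are at most 95, so the total is at most k·112 + (17 − k)·95.
This must reach 1750, so k·112 + (17 − k)·95 ≥ 1750, giving k ≥ 8.
Exactly 8 works: 8 values at 112 and 9 at 95 total 1751; lower one of the high values by 1 (still ≥ 96) to hit 1750.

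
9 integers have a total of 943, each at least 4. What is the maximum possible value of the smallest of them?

104

The 9 values sum to 943, so their minimum is at most ⌊943/9⌋ = 104.
Equality holds with 2 values of 104 and 7 values of 105.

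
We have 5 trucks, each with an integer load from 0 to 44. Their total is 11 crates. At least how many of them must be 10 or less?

If only k of them are at most 10, the other 5 − k are at least 11, so the total is at least (5 − k)·11 + k·0.
This is ≤ 11, so (5 − k)·11 + 0k ≤ 11, which gives k ≥ 4.
Exactly 4 works: 4 values at 0 and 1 at 11 total 11.

4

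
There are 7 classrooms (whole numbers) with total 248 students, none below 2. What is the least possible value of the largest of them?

36

The average is 248/7 > 35, so not all 7 can be 35 or less; the largest is ≥ 36.
Equality holds with 3 values of 36 and 4 values of 35.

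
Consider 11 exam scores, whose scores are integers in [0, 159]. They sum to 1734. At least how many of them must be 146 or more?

10

Suppose at most 11 − j of them reach 146; then j values are ≤ 145 and the rest ≤ 159.
The total is then ≤ 145·j + 159·(11 − j) = 1749 − 14j. For this to be ≥ 1734 we need j ≤ 1, so at least 11 − 1 = 10 must reach 146.
Exactly 10 works: 10 values at 159 and 1 at 145 total 1735; lower one of the high values by 1 (still ≥ 146) to hit 1734.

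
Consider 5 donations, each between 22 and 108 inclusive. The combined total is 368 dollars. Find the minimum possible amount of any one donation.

22

To make one donation as small as possible, make the other 4 as large as possible.
The other 4 can take up 4 × 108 = 432 ≥ 368 − 22, so one donation can sit at its floor of 22.
Achievable: one at 22 and the other 4 totalling 346, which fits since 4 × 22 ≤ 346 ≤ 4 × 108.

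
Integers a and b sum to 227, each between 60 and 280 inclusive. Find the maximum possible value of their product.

12882

For a fixed sum, the product ab is largest when a and b are as close as possible.
Taking a = 113 and b = 114 (both in [60, 280]) gives ab = 12882.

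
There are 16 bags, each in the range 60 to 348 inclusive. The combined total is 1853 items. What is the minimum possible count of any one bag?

60

To make one bag as small as possible, make the other 15 as large as possible.
The other 15 can take up 15 × 348 = 5220 ≥ 1853 − 60, so one bag can sit at its floor of 60.
Achievable: one at 60 and the other 15 totalling 1793, which fits since 15 × 60 ≤ 1793 ≤ 15 × 348.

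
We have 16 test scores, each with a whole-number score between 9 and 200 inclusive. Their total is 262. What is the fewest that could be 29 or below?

If only k of them are at most 29, the other 16 − k are at least 30, so the total is at least (16 − k)·30 + k·9.
This is ≤ 262, so (16 − k)·30 + 9k ≤ 262, which gives k ≥ 11.
Exactly 11 works: 11 values at 9 and 5 at 30 total 249; raise one of the low values by 13 (still ≤ 29) to hit 262.

11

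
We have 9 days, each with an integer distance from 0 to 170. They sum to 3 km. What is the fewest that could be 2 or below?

If only k of them are at most 2, the other 9 − k are at least 3, so the total is at least (9 − k)·3 + k·0.
This is ≤ 3, so (9 − k)·3 + 0k ≤ 3, which gives k ≥ 8.
Exactly 8 works: 8 values at 0 and 1 at 3 total 3.

8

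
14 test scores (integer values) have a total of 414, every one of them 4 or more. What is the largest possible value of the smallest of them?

29

The 14 values sum to 414, so their minimum is at most ⌊414/14⌋ = 29.
Taking 6 copies of 29 and 8 copies of 30 gives exactly 414, so 29 is attained.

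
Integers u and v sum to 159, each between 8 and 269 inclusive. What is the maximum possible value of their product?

6320

With u + v fixed, uv peaks when the two are closest together.
Taking u = 79 and v = 80 (both in [8, 269]) gives uv = 6320.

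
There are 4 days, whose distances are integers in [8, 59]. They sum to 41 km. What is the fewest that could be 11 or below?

Each value above 11 is at least 12, contributing at least 12 − 8 = 4 above the floor 8.
The sum exceeds the floor total 32 by 9, so at most ⌊9/4⌋ = 2 exceed 11, and at least 2 are ≤ 11.
Exactly 2 works: 2 values at 8 and 2 at 12 total 40; raise one of the low values by 1 (still ≤ 11) to hit 41.

2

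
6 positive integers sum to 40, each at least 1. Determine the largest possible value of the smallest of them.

If every one of the 6 were at least 7, the total would be at least 6 × 7 = 42 > 40.
Taking 2 copies of 6 and 4 copies of 7 gives exactly 40, so 6 is attained.

6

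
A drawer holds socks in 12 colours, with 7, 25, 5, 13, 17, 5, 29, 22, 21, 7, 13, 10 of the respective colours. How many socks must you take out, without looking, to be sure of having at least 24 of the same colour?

In the worst case you take as many as possible of each colour without reaching 24: 7 + 23 + 5 + 13 + 17 + 5 + 23 + 22 + 21 + 7 + 13 + 10 = 166.
The next one must give 24 of some colour, so 166 + 1 = 167.

167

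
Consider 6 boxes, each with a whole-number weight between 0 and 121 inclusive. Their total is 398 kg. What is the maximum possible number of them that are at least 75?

Suppose k of them are at least 75. Those contribute at least 75 each and the other 6 − k at least 0 each.
So the total is at least 75k + 0(6 − k) = 0 + 75k. This must be ≤ 398, giving k ≤ 5.
k = 5 is achieved by 5 values at 75 and 1 at 0, total 375; add 23 to one value (staying below 75) to reach 398.

5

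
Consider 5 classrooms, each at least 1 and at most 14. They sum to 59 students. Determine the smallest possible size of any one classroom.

To make one classroom as small as possible, make the other 4 as large as possible.
The other 4 contribute at most 4 × 14 = 56, leaving at least 59 − 56 = 3.
Since 3 ≥ 1, this is achievable: one at 3 and 4 at 14.

3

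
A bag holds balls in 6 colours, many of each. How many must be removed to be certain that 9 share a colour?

49

You could draw 8 of every colour without reaching 9 of any — 48 in all.
One more forces 9 of some colour, so 48 + 1 = 49.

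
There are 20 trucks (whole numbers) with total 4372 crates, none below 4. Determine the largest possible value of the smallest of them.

218

If every one of the 20 were at least 219, the total would be at least 20 × 219 = 4380 > 4372.
Equality holds with 8 values of 218 and 12 values of 219.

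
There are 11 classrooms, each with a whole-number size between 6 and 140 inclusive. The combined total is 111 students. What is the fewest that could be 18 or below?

If only k of them are at most 18, the other 11 − k are at least 19, so the total is at least (11 − k)·19 + k·6.
This is ≤ 111, so (11 − k)·19 + 6k ≤ 111, which gives k ≥ 8.
Exactly 8 works: 8 values at 6 and 3 at 19 total 105; raise one of the low values by 6 (still ≤ 18) to hit 111.

8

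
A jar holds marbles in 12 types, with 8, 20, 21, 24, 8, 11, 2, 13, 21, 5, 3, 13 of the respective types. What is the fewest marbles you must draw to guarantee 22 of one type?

147

In the worst case you take as many as possible of each type without reaching 22: 8 + 20 + 21 + 21 + 8 + 11 + 2 + 13 + 21 + 5 + 3 + 13 = 146.
The next one must give 22 of some type, so 146 + 1 = 147.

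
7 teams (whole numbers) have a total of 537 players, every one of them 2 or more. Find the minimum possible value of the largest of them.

77

Some value must be at least ⌈537/7⌉ = 77, since 7 × 76 = 532 < 537.
Equality holds with 5 values of 77 and 2 values of 76.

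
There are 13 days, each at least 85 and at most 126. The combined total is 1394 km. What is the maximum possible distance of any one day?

To make one day as large as possible, make the other 12 as small as possible.
The other 12 contribute at least 12 × 85 = 1020, leaving at most 1394 − 1020 = 374.
But each day is capped at 126, so the maximum is 126.
Achievable: one at 126 and the other 12 totalling 1268, which fits since 12 × 85 ≤ 1268 ≤ 12 × 126.

126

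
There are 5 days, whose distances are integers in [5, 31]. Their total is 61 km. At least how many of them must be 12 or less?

If only k of them are at most 12, the other 5 − k are at least 13, so the total is at least (5 − k)·13 + k·5.
This is ≤ 61, so (5 − k)·13 + 5k ≤ 61, which gives k ≥ 1.
Exactly 1 works: 1 value at 5 and 4 at 13 total 57; raise one of the low values by 4 (still ≤ 12) to hit 61.

1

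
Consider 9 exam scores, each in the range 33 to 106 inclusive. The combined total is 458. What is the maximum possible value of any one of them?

106

Maximizing one value means minimizing the remaining 8.
The other 8 contribute at least 8 × 33 = 264, leaving at most 458 − 264 = 194.
But each score is capped at 106, so the maximum is 106.
Achievable: one at 106 and the other 8 totalling 352, which fits since 8 × 33 ≤ 352 ≤ 8 × 106.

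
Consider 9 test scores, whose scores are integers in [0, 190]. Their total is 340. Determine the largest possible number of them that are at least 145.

Suppose k of them are at least 145. Those contribute at least 145 each and the other 9 − k at least 0 each.
So the total is at least 145k + 0(9 − k) = 0 + 145k. This must be ≤ 340, giving k ≤ 2.
k = 2 is achieved by 2 values at 145 and 7 at 0, total 290; add 50 to one value (staying below 145) to reach 340.

2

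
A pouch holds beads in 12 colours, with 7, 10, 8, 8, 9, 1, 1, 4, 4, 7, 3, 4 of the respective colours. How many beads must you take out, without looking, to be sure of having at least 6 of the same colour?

48

In the worst case you take as many as possible of each colour without reaching 6: 5 + 5 + 5 + 5 + 5 + 1 + 1 + 4 + 4 + 5 + 3 + 4 = 47.
The next one must give 6 of some colour, so 47 + 1 = 48.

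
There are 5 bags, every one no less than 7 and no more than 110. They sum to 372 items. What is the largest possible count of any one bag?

110

To make one bag as large as possible, make the other 4 as small as possible.
The other 4 contribute at least 4 × 7 = 28, leaving at most 372 − 28 = 344.
But each bag is capped at 110, so the maximum is 110.
Achievable: one at 110 and the other 4 totalling 262, which fits since 4 × 7 ≤ 262 ≤ 4 × 110.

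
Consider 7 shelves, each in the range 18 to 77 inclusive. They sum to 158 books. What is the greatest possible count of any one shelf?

50

Maximizing one value means minimizing the remaining 6.
The other 6 contribute at least 6 × 18 = 108, leaving at most 158 − 108 = 50.
Since 50 ≤ 77, this is achievable: one at 50 and 6 at 18.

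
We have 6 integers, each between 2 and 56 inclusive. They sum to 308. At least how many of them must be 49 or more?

3

Suppose at most 6 − j of them reach 49; then j values are ≤ 48 and the rest ≤ 56.
The total is then ≤ 48·j + 56·(6 − j) = 336 − 8j. For this to be ≥ 308 we need j ≤ 3, so at least 6 − 3 = 3 must reach 49.
Exactly 3 works: 3 values at 56 and 3 at 48 total 312; lower one of the high values by 4 (still ≥ 49) to hit 308.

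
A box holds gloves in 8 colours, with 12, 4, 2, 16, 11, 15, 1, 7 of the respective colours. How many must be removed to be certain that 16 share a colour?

68

In the worst case you take as many as possible of each colour without reaching 16: 12 + 4 + 2 + 15 + 11 + 15 + 1 + 7 = 67.
The next one must give 16 of some colour, so 67 + 1 = 68.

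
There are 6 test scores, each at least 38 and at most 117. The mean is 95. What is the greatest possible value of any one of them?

117

To make one score as large as possible, make the other 5 as small as possible.
The total is 6 × 95 = 570.
The other 5 contribute at least 5 × 38 = 190, leaving at most 570 − 190 = 380.
But each score is capped at 117, so the maximum is 117.
Achievable: one at 117 and the other 5 totalling 453, which fits since 5 × 38 ≤ 453 ≤ 5 × 117.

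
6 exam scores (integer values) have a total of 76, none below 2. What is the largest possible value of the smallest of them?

The 6 values sum to 76, so their minimum is at most ⌊76/6⌋ = 12.
Taking 2 copies of 12 and 4 copies of 13 gives exactly 76, so 12 is attained.

12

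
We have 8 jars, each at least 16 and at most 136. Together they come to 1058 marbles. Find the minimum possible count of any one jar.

106

To make one jar as small as possible, make the other 7 as large as possible.
The other 7 contribute at most 7 × 136 = 952, leaving at least 1058 − 952 = 106.
Since 106 ≥ 16, this is achievable: one at 106 and 7 at 136.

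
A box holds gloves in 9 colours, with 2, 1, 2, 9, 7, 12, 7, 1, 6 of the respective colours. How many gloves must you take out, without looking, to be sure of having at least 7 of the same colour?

In the worst case you take as many as possible of each colour without reaching 7: 2 + 1 + 2 + 6 + 6 + 6 + 6 + 1 + 6 = 36.
The next one must give 7 of some colour, so 36 + 1 = 37.

37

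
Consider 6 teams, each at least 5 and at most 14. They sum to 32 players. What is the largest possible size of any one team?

To make one team as large as possible, make the other 5 as small as possible.
The other 5 contribute at least 5 × 5 = 25, leaving at most 32 − 25 = 7.
Since 7 ≤ 14, this is achievable: one at 7 and 5 at 5.

7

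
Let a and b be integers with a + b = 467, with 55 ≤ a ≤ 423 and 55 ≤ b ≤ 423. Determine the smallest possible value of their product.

22660

ab = a(467 − a) is concave in a, so over [55, 412] it is minimized at an endpoint.
At the endpoint a = 55, b = 467 − 55 = 412, so ab = 55 × 412 = 22660.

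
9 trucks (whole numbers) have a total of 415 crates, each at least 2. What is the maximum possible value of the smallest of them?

If every one of the 9 were at least 47, the total would be at least 9 × 47 = 423 > 415.
Equality holds with 8 values of 46 and 1 value of 47.

46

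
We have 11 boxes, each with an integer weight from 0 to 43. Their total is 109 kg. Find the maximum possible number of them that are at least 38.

2

If k of the values are ≥ 38, the total is ≥ 38k + 0(11 − k).
Setting 38k + 0(11 − k) ≤ 109 gives 38k ≤ 109, so k ≤ 2.
k = 2 is achieved by 2 values at 38 and 9 at 0, total 76; add 33 to one value (staying below 38) to reach 109.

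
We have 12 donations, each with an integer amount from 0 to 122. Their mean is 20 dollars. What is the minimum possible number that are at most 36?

6

The total is 12 × 20 = 240.
Each value above 36 is at least 37, contributing at least 37 − 0 = 37 above the floor 0.
The sum exceeds the floor total 0 by 240, so at most ⌊240/37⌋ = 6 exceed 36, and at least 6 are ≤ 36.
Exactly 6 works: 6 values at 0 and 6 at 37 total 222; raise one of the low values by 18 (still ≤ 36) to hit 240.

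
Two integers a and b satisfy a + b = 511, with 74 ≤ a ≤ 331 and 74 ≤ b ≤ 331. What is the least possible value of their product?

For a fixed sum, ab is smallest when a and b are as far apart as possible.
The extreme feasible split is a = 180, b = 331, giving ab = 59580.

59580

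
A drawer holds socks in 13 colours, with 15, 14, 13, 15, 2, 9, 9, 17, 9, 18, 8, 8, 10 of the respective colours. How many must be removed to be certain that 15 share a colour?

139

In the worst case you take as many as possible of each colour without reaching 15: 14 + 14 + 13 + 14 + 2 + 9 + 9 + 14 + 9 + 14 + 8 + 8 + 10 = 138.
The next one must give 15 of some colour, so 138 + 1 = 139.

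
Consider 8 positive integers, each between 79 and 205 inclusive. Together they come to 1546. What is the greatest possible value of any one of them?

205

To make one integer as large as possible, make the other 7 as small as possible.
The other 7 contribute at least 7 × 79 = 553, leaving at most 1546 − 553 = 993.
But each integer is capped at 205, so the maximum is 205.
Achievable: one at 205 and the other 7 totalling 1341, which fits since 7 × 79 ≤ 1341 ≤ 7 × 205.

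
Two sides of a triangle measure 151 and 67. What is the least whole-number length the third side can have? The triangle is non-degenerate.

85

The third side must exceed |151 − 67| = 84.
The smallest integer above 84 is 85.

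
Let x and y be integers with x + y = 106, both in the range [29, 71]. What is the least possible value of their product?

xy = x(106 − x) is concave in x, so over [35, 71] it is minimized at an endpoint.
The extreme feasible split is x = 35, y = 71, giving xy = 2485.

2485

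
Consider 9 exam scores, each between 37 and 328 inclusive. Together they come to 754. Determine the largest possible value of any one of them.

To make one score as large as possible, make the other 8 as small as possible.
The other 8 contribute at least 8 × 37 = 296, leaving at most 754 − 296 = 458.
But each score is capped at 328, so the maximum is 328.
Achievable: one at 328 and the other 8 totalling 426, which fits since 8 × 37 ≤ 426 ≤ 8 × 328.

328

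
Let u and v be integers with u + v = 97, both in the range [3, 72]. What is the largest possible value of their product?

2352

uv = u(97 − u) is maximized when u is as near 97/2 as the bounds allow.
Taking u = 48 and v = 49 (both in [3, 72]) gives uv = 2352.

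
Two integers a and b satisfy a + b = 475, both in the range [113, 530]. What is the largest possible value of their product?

For a fixed sum, the product ab is largest when a and b are as close as possible.
Taking a = 237 and b = 238 (both in [113, 530]) gives ab = 56406.

56406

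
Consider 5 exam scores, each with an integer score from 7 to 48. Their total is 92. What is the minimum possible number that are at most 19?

1

Let j be the number exceeding 19. Then the total is ≥ 20·j + 7·(5 − j) = 35 + 13j.
So 13j ≤ 57 and j ≤ 4; hence at least 5 − 4 = 1 are ≤ 19.
Exactly 1 works: 1 value at 7 and 4 at 20 total 87; raise one of the low values by 5 (still ≤ 19) to hit 92.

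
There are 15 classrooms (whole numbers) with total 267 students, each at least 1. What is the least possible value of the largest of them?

If every one of the 15 were at most 17, the total would be at most 15 × 17 = 255 < 267.
Equality holds with 12 values of 18 and 3 values of 17.

18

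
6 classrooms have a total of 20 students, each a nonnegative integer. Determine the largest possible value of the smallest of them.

The 6 values sum to 20, so their minimum is at most ⌊20/6⌋ = 3.
Equality holds with 4 values of 3 and 2 values of 4.

3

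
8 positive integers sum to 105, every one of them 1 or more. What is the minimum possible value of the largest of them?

The 8 values sum to 105, so their maximum is at least ⌈105/8⌉ = 14.
Achievable: 1 of them at 14 and 7 at 13 total 105.

14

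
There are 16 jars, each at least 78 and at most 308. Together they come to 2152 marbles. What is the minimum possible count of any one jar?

Minimizing one value means maximizing the remaining 15.
The other 15 can take up 15 × 308 = 4620 ≥ 2152 − 78, so one jar can sit at its floor of 78.
Achievable: one at 78 and the other 15 totalling 2074, which fits since 15 × 78 ≤ 2074 ≤ 15 × 308.

78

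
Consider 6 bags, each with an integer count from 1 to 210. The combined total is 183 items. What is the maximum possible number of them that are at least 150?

1

If k of the values are ≥ 150, the total is ≥ 150k + 1(6 − k).
Setting 150k + 1(6 − k) ≤ 183 gives 149k ≤ 177, so k ≤ 1.
k = 1 is achieved by 1 value at 150 and 5 at 1, total 155; add 28 to one value (staying below 150) to reach 183.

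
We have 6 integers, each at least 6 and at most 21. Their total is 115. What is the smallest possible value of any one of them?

10

Minimizing one value means maximizing the remaining 5.
The other 5 contribute at most 5 × 21 = 105, leaving at least 115 − 105 = 10.
Since 10 ≥ 6, this is achievable: one at 10 and 5 at 21.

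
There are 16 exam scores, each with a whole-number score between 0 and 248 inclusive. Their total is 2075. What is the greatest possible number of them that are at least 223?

9

If k of the values are ≥ 223, the total is ≥ 223k + 0(16 − k).
Setting 223k + 0(16 − k) ≤ 2075 gives 223k ≤ 2075, so k ≤ 9.
k = 9 is achieved by 9 values at 223 and 7 at 0, total 2007; add 68 to one value (staying below 223) to reach 2075.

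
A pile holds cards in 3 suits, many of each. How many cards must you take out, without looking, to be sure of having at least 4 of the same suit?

You could draw 3 of every suit without reaching 4 of any — 9 in all.
One more forces 4 of some suit, so 9 + 1 = 10.

10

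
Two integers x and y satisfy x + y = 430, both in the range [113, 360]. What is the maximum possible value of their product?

xy = x(430 − x) is maximized when x is as near 430/2 as the bounds allow.
Taking x = 215 and y = 215 (both in [113, 360]) gives xy = 46225.

46225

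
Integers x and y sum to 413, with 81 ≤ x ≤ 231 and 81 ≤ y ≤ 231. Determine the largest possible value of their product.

42642

With x + y fixed, xy peaks when the two are closest together.
Taking x = 206 and y = 207 (both in [81, 231]) gives xy = 42642.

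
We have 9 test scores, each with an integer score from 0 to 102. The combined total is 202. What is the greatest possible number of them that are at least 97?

2

With k values at 97 or above and the rest at least 0, the sum is at least 0 + 97k.
Since the sum is 202, we need 97k ≤ 202, i.e. k ≤ 2.
k = 2 is achieved by 2 values at 97 and 7 at 0, total 194; add 8 to one value (staying below 97) to reach 202.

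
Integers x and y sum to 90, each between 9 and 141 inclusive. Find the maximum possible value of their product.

xy = x(90 − x) is maximized when x is as near 90/2 as the bounds allow.
Taking x = 45 and y = 45 (both in [9, 141]) gives xy = 2025.

2025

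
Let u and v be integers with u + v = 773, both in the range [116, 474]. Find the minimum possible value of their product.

uv = u(773 − u) is concave in u, so over [299, 474] it is minimized at an endpoint.
The extreme feasible split is u = 299, v = 474, giving uv = 141726.

141726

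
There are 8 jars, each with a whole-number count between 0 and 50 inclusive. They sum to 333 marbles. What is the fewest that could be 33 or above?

5

If only k of them are at least 33, the other 8 − k are at most 32, so the total is at most k·50 + (8 − k)·32.
This must reach 333, so k·50 + (8 − k)·32 ≥ 333, giving k ≥ 5.
Exactly 5 works: 5 values at 50 and 3 at 32 total 346; lower one of the high values by 13 (still ≥ 33) to hit 333.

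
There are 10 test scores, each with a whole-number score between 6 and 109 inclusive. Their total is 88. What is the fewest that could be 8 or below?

Let j be the number exceeding 8. Then the total is ≥ 9·j + 6·(10 − j) = 60 + 3j.
So 3j ≤ 28 and j ≤ 9; hence at least 10 − 9 = 1 are ≤ 8.
Exactly 1 works: 1 value at 6 and 9 at 9 total 87; raise one of the low values by 1 (still ≤ 8) to hit 88.

1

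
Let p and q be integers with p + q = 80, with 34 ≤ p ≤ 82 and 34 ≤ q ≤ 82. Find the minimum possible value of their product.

For a fixed sum, pq is smallest when p and q are as far apart as possible.
At the endpoint p = 34, q = 80 − 34 = 46, so pq = 34 × 46 = 1564.

1564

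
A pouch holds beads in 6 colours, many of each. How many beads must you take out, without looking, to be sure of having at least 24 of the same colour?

You could draw 23 of every colour without reaching 24 of any — 138 in all.
One more forces 24 of some colour, so 138 + 1 = 139.

139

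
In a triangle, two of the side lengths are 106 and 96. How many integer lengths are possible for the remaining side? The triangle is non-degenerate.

The triangle inequality gives |106 − 96| < c < 106 + 96, i.e. 10 < c < 202.
So c can be any integer from 11 to 201: 191 values.

191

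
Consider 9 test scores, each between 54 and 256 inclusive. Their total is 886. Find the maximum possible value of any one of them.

To make one score as large as possible, make the other 8 as small as possible.
The other 8 contribute at least 8 × 54 = 432, leaving at most 886 − 432 = 454.
But each score is capped at 256, so the maximum is 256.
Achievable: one at 256 and the other 8 totalling 630, which fits since 8 × 54 ≤ 630 ≤ 8 × 256.

256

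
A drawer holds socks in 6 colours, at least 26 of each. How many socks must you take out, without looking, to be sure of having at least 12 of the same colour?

You could draw 11 of every colour without reaching 12 of any — 66 in all.
One more forces 12 of some colour, so 66 + 1 = 67.

67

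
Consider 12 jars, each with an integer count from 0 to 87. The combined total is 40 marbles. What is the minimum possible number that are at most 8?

Each value above 8 is at least 9, contributing at least 9 − 0 = 9 above the floor 0.
The sum exceeds the floor total 0 by 40, so at most ⌊40/9⌋ = 4 exceed 8, and at least 8 are ≤ 8.
Exactly 8 works: 8 values at 0 and 4 at 9 total 36; raise one of the low values by 4 (still ≤ 8) to hit 40.

8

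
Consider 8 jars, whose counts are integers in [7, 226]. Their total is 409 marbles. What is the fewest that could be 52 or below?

Each value above 52 is at least 53, contributing at least 53 − 7 = 46 above the floor 7.
The sum exceeds the floor total 56 by 353, so at most ⌊353/46⌋ = 7 exceed 52, and at least 1 are ≤ 52.
Exactly 1 works: 1 value at 7 and 7 at 53 total 378; raise one of the low values by 31 (still ≤ 52) to hit 409.

1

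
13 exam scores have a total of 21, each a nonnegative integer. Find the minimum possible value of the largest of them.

2

The average is 21/13 > 1, so not all 13 can be 1 or less; the largest is ≥ 2.
Equality holds with 8 values of 2 and 5 values of 1.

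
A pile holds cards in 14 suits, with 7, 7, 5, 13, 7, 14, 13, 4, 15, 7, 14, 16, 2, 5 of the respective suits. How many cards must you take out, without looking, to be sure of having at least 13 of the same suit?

117

In the worst case you take as many as possible of each suit without reaching 13: 7 + 7 + 5 + 12 + 7 + 12 + 12 + 4 + 12 + 7 + 12 + 12 + 2 + 5 = 116.
The next one must give 13 of some suit, so 116 + 1 = 117.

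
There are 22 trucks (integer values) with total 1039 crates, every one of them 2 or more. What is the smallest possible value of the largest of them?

If every one of the 22 were at most 47, the total would be at most 22 × 47 = 1034 < 1039.
Taking 17 copies of 47 and 5 copies of 48 gives exactly 1039, so 48 is attained.

48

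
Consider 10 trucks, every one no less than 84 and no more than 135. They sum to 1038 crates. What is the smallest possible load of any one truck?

Minimizing one value means maximizing the remaining 9.
The other 9 can take up 9 × 135 = 1215 ≥ 1038 − 84, so one truck can sit at its floor of 84.
Achievable: one at 84 and the other 9 totalling 954, which fits since 9 × 84 ≤ 954 ≤ 9 × 135.

84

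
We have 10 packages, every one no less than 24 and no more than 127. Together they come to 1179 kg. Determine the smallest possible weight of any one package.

To make one package as small as possible, make the other 9 as large as possible.
The other 9 contribute at most 9 × 127 = 1143, leaving at least 1179 − 1143 = 36.
Since 36 ≥ 24, this is achievable: one at 36 and 9 at 127.

36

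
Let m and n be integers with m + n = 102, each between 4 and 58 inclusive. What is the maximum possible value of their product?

2601

With m + n fixed, mn peaks when the two are closest together.
Taking m = 51 and n = 51 (both in [4, 58]) gives mn = 2601.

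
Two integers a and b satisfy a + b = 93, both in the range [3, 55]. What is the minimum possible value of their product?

For a fixed sum, ab is smallest when a and b are as far apart as possible.
At the endpoint a = 38, b = 93 − 38 = 55, so ab = 38 × 55 = 2090.

2090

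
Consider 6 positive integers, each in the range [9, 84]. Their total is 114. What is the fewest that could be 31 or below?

Each value above 31 is at least 32, contributing at least 32 − 9 = 23 above the floor 9.
The sum exceeds the floor total 54 by 60, so at most ⌊60/23⌋ = 2 exceed 31, and at least 4 are ≤ 31.
Exactly 4 works: 4 values at 9 and 2 at 32 total 100; raise one of the low values by 14 (still ≤ 31) to hit 114.

4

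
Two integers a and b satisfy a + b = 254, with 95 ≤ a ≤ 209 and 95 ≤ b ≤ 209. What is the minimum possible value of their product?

ab = a(254 − a) is concave in a, so over [95, 159] it is minimized at an endpoint.
The extreme feasible split is a = 95, b = 159, giving ab = 15105.

15105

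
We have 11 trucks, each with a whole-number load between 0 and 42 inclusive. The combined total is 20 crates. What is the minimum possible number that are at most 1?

Each value above 1 is at least 2, contributing at least 2 − 0 = 2 above the floor 0.
The sum exceeds the floor total 0 by 20, so at most ⌊20/2⌋ = 10 exceed 1, and at least 1 are ≤ 1.
Exactly 1 works: 1 value at 0 and 10 at 2 total 20.

1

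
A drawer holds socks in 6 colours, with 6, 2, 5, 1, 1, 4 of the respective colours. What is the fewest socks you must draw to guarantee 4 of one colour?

14

In the worst case you take as many as possible of each colour without reaching 4: 3 + 2 + 3 + 1 + 1 + 3 = 13.
The next one must give 4 of some colour, so 13 + 1 = 14.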